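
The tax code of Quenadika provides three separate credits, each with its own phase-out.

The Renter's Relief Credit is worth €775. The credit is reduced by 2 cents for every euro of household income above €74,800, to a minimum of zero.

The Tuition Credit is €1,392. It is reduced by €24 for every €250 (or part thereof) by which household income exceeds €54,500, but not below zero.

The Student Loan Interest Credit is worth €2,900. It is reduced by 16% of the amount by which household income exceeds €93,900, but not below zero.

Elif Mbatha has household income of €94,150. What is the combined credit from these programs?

Renter's Relief Credit: 2% of the €19,350 excess over €74,800 is €387; credit = €775 − €387 = €388.
Tuition Credit: income exceeds €54,500 by €39,650 → 159 increments × €24 = €3,816 ≥ base, so the credit is €0.
Student Loan Interest Credit: 16% of the €250 excess over €93,900 is €40; credit = €2,900 − €40 = €2,860.
Total: €388 + €0 + €2,860 = €3,248.

€3,248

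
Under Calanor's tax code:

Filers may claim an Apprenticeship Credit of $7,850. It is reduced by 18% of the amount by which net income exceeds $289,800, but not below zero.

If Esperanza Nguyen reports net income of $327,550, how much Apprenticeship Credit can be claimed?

$1,055

Apprenticeship Credit: 18% of the $37,750 excess over $289,800 is $6,795; credit = $7,850 − $6,795 = $1,055.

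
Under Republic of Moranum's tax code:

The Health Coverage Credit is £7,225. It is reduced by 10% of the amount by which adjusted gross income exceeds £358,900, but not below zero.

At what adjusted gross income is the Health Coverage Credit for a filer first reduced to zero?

£431,150

The credit falls by 10% of each pound above £358,900, so it reaches zero when the excess is £7,225 / 10% = £72,250: income = £358,900 + £72,250 = £431,150.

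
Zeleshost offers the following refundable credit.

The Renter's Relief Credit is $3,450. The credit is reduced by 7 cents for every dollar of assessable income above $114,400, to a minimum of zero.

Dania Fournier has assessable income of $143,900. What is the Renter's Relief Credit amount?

Renter's Relief Credit: 7% of the $29,500 excess over $114,400 is $2,065; credit = $3,450 − $2,065 = $1,385.

$1,385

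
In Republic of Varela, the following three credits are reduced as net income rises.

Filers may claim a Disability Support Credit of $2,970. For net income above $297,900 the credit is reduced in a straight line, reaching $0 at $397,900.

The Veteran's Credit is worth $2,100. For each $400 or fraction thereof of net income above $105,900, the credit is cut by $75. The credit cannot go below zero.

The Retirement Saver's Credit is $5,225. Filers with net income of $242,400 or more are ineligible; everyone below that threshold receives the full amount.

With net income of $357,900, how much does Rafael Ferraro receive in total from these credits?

Disability Support Credit: $357,900 is $60,000 into a $100,000 phase-out range, leaving 40,000/100,000 of the credit: $2,970 × 40,000/100,000 = $1,188.
Veteran's Credit: income exceeds $105,900 by $252,000 → 630 increments × $75 = $47,250 ≥ base, so the credit is $0.
Retirement Saver's Credit: $357,900 meets or exceeds the $242,400 cutoff, so the credit is $0.
Total: $1,188 + $0 + $0 = $1,188.

$1,188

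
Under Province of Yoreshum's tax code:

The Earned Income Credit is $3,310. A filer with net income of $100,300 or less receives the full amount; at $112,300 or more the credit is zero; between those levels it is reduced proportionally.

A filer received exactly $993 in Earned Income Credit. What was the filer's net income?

$108,700

$993 is 993/3,310 of the full $3,310, so 2,317/3,310 of the $12,000 range has been used: income = $100,300 + $12,000 × 2,317/3,310 = $108,700.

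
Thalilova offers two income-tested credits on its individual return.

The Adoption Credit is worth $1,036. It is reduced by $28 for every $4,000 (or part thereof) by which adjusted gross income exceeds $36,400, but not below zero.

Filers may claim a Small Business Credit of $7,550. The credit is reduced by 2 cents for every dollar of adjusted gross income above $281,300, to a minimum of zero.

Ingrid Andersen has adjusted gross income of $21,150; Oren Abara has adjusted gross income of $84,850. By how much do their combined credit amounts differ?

Ingrid ($21,150): Adoption Credit: $21,150 is at or below the $36,400 threshold, so the full $1,036 applies. Small Business Credit: $21,150 is at or below the $281,300 threshold, so the full $7,550 applies. total $1,036 + $7,550 = $8,586
Oren ($84,850): Adoption Credit: income exceeds $36,400 by $48,450, which is 13 full-or-partial $4,000 increments; reduction = 13 × $28 = $364, leaving $672. Small Business Credit: $84,850 is at or below the $281,300 threshold, so the full $7,550 applies. total $672 + $7,550 = $8,222
Difference: |$8,586 − $8,222| = $364.

$364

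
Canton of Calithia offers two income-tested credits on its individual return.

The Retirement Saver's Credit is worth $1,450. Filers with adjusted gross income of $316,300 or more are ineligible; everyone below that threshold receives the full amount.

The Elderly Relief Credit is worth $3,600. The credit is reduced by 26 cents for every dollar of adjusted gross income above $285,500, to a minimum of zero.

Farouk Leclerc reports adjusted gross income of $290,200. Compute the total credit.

Retirement Saver's Credit: $290,200 is below the $316,300 cutoff, so the full $1,450 applies.
Elderly Relief Credit: 26% of the $4,700 excess over $285,500 is $1,222; credit = $3,600 − $1,222 = $2,378.
Total: $1,450 + $2,378 = $3,828.

$3,828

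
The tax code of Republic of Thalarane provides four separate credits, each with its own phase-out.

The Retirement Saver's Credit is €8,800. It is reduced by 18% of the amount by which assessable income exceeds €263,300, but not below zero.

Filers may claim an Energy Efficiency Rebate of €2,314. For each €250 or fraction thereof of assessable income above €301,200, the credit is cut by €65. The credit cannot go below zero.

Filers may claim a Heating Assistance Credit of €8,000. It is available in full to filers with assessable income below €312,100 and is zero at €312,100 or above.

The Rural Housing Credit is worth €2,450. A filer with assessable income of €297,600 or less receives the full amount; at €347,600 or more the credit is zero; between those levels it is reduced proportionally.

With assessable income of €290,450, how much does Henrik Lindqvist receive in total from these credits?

€16,677

Retirement Saver's Credit: 18% of the €27,150 excess over €263,300 is €4,887; credit = €8,800 − €4,887 = €3,913.
Energy Efficiency Rebate: €290,450 is at or below the €301,200 threshold, so the full €2,314 applies.
Heating Assistance Credit: €290,450 is below the €312,100 cutoff, so the full €8,000 applies.
Rural Housing Credit: €290,450 is at or below the €297,600 threshold, so the full €2,450 applies.
Total: €3,913 + €2,314 + €8,000 + €2,450 = €16,677.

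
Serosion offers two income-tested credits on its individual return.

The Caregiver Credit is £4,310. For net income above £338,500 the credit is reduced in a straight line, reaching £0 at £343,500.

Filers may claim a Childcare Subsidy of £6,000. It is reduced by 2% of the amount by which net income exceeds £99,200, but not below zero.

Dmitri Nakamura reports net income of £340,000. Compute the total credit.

£4,201

Caregiver Credit: £340,000 is £1,500 into a £5,000 phase-out range, leaving 3,500/5,000 of the credit: £4,310 × 3,500/5,000 = £3,017.
Childcare Subsidy: 2% of the £240,800 excess over £99,200 is £4,816; credit = £6,000 − £4,816 = £1,184.
Total: £3,017 + £1,184 = £4,201.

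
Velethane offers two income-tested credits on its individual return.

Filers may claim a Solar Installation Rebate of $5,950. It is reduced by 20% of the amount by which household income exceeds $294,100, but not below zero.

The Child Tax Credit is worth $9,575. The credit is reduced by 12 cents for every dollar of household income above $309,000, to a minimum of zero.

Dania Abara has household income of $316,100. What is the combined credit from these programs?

$10,273

Solar Installation Rebate: 20% of the $22,000 excess over $294,100 is $4,400; credit = $5,950 − $4,400 = $1,550.
Child Tax Credit: 12% of the $7,100 excess over $309,000 is $852; credit = $9,575 − $852 = $8,723.
Total: $1,550 + $8,723 = $10,273.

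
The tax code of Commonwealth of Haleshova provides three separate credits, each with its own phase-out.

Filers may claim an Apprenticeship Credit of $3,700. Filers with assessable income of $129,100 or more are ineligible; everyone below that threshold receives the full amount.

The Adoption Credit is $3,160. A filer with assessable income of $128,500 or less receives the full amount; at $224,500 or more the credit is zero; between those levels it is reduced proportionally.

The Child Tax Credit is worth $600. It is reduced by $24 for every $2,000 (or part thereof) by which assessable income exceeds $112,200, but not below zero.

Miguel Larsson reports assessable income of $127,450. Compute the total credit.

Apprenticeship Credit: $127,450 is below the $129,100 cutoff, so the full $3,700 applies.
Adoption Credit: $127,450 is at or below the $128,500 threshold, so the full $3,160 applies.
Child Tax Credit: income exceeds $112,200 by $15,250, which is 8 full-or-partial $2,000 increments; reduction = 8 × $24 = $192, leaving $408.
Total: $3,700 + $3,160 + $408 = $7,268.

$7,268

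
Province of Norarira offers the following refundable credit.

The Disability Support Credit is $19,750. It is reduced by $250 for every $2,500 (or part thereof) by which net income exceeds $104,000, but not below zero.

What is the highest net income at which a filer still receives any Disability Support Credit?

After 78 increments the reduction is 78 × $250 = $19,500, leaving $250; one more increment wipes it out. Increment 78 ends at excess 78 × $2,500 = $195,000, so the highest qualifying income is $104,000 + $195,000 = $299,000.

$299,000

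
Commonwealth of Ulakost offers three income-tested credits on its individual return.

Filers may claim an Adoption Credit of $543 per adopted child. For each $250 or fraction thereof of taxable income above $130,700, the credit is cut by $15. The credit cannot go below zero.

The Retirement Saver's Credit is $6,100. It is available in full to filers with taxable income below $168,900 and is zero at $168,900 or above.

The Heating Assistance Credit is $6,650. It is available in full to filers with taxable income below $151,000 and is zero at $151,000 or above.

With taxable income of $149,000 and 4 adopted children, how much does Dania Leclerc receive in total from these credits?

$13,812

Adoption Credit: base = 4 × $543 = $2,172. income exceeds $130,700 by $18,300, which is 74 full-or-partial $250 increments; reduction = 74 × $15 = $1,110, leaving $1,062.
Retirement Saver's Credit: $149,000 is below the $168,900 cutoff, so the full $6,100 applies.
Heating Assistance Credit: $149,000 is below the $151,000 cutoff, so the full $6,650 applies.
Total: $1,062 + $6,100 + $6,650 = $13,812.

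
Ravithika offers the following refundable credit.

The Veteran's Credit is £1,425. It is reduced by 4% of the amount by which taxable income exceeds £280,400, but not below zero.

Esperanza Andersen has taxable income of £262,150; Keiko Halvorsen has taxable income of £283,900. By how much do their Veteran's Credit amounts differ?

Esperanza (£262,150): Veteran's Credit: £262,150 is at or below the £280,400 threshold, so the full £1,425 applies.
Keiko (£283,900): Veteran's Credit: 4% of the £3,500 excess over £280,400 is £140; credit = £1,425 − £140 = £1,285.
Difference: |£1,425 − £1,285| = £140.

£140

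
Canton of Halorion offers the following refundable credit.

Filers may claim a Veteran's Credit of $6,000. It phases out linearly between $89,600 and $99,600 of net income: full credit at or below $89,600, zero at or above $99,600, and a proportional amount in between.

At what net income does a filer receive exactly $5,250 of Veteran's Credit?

$90,850

$5,250 is 5,250/6,000 of the full $6,000, so 750/6,000 of the $10,000 range has been used: income = $89,600 + $10,000 × 750/6,000 = $90,850.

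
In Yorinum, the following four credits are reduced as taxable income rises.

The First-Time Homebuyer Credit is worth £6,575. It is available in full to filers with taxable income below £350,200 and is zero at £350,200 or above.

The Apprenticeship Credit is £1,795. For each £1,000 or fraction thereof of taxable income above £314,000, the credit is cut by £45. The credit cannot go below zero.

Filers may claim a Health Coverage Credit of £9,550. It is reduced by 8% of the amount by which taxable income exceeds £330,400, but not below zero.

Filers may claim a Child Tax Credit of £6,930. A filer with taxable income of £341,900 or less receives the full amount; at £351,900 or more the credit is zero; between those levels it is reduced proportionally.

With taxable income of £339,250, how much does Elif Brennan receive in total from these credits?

£22,972

First-Time Homebuyer Credit: £339,250 is below the £350,200 cutoff, so the full £6,575 applies.
Apprenticeship Credit: income exceeds £314,000 by £25,250, which is 26 full-or-partial £1,000 increments; reduction = 26 × £45 = £1,170, leaving £625.
Health Coverage Credit: 8% of the £8,850 excess over £330,400 is £708; credit = £9,550 − £708 = £8,842.
Child Tax Credit: £339,250 is at or below the £341,900 threshold, so the full £6,930 applies.
Total: £6,575 + £625 + £8,842 + £6,930 = £22,972.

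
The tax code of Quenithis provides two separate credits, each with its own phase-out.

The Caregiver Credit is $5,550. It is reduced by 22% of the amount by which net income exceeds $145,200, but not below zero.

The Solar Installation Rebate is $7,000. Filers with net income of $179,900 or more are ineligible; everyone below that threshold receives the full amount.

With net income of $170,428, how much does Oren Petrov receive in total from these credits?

Caregiver Credit: 22% of the $25,228 excess over $145,200 is $5,550.16 ≥ base, so the credit is $0.
Solar Installation Rebate: $170,428 is below the $179,900 cutoff, so the full $7,000 applies.
Total: $0 + $7,000 = $7,000.

$7,000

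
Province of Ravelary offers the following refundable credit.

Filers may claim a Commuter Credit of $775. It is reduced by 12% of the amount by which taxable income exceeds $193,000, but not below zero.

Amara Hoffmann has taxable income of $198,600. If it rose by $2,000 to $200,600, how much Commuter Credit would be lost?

At $198,600 — 12% of the $5,600 excess over $193,000 is $672; credit = $775 − $672 = $103.
At $200,600 — 12% of the $7,600 excess over $193,000 is $912 ≥ base, so the credit is $0.
Lost: $103 − $0 = $103.

$103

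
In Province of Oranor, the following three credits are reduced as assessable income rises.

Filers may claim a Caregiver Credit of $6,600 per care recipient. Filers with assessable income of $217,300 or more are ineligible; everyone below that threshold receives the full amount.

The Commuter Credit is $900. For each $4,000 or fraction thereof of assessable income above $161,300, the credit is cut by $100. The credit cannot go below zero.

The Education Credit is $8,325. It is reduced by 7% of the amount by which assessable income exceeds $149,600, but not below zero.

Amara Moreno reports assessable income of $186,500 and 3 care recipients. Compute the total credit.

$25,742

Caregiver Credit: base = 3 × $6,600 = $19,800. $186,500 is below the $217,300 cutoff, so the full $19,800 applies.
Commuter Credit: income exceeds $161,300 by $25,200, which is 7 full-or-partial $4,000 increments; reduction = 7 × $100 = $700, leaving $200.
Education Credit: 7% of the $36,900 excess over $149,600 is $2,583; credit = $8,325 − $2,583 = $5,742.
Total: $19,800 + $200 + $5,742 = $25,742.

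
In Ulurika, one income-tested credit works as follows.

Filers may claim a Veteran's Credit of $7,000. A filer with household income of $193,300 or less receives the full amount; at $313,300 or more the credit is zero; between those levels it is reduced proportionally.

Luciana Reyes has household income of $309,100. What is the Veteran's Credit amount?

$245

Veteran's Credit: $309,100 is $115,800 into a $120,000 phase-out range, leaving 4,200/120,000 of the credit: $7,000 × 4,200/120,000 = $245.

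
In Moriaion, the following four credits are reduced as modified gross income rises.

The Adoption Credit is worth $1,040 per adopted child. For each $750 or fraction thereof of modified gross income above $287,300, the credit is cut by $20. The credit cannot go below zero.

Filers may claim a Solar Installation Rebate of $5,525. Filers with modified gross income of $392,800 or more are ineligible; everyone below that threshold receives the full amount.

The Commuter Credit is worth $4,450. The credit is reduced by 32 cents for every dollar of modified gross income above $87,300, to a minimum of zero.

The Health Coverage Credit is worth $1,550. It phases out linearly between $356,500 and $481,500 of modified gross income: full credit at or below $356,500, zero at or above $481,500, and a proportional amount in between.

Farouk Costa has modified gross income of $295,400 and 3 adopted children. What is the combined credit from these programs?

$9,975

Adoption Credit: base = 3 × $1,040 = $3,120. income exceeds $287,300 by $8,100, which is 11 full-or-partial $750 increments; reduction = 11 × $20 = $220, leaving $2,900.
Solar Installation Rebate: $295,400 is below the $392,800 cutoff, so the full $5,525 applies.
Commuter Credit: 32% of the $208,100 excess over $87,300 is $66,592 ≥ base, so the credit is $0.
Health Coverage Credit: $295,400 is at or below the $356,500 threshold, so the full $1,550 applies.
Total: $2,900 + $5,525 + $0 + $1,550 = $9,975.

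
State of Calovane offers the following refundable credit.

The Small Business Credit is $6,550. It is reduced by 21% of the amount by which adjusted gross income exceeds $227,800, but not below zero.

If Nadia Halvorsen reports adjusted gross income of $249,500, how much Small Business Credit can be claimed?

Small Business Credit: 21% of the $21,700 excess over $227,800 is $4,557; credit = $6,550 − $4,557 = $1,993.

$1,993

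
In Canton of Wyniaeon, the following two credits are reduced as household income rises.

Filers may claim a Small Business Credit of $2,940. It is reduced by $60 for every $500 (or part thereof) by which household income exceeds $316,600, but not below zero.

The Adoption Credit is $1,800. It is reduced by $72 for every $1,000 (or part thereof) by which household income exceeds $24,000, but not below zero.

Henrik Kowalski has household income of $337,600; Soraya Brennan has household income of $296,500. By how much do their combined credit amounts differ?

Henrik ($337,600): Small Business Credit: income exceeds $316,600 by $21,000, which is 42 full-or-partial $500 increments; reduction = 42 × $60 = $2,520, leaving $420. Adoption Credit: income exceeds $24,000 by $313,600 → 314 increments × $72 = $22,608 ≥ base, so the credit is $0. total $420 + $0 = $420
Soraya ($296,500): Small Business Credit: $296,500 is at or below the $316,600 threshold, so the full $2,940 applies. Adoption Credit: income exceeds $24,000 by $272,500 → 273 increments × $72 = $19,656 ≥ base, so the credit is $0. total $2,940 + $0 = $2,940
Difference: |$420 − $2,940| = $2,520.

$2,520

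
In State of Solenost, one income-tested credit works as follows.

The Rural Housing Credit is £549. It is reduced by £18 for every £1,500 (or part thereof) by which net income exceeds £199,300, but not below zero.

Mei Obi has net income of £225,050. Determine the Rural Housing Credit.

Rural Housing Credit: income exceeds £199,300 by £25,750, which is 18 full-or-partial £1,500 increments; reduction = 18 × £18 = £324, leaving £225.

£225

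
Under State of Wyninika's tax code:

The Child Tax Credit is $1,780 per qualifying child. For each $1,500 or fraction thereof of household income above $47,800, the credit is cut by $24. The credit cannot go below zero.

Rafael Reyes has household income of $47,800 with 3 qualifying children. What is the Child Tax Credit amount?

$5,340

Child Tax Credit: base = 3 × $1,780 = $5,340. $47,800 is at or below the $47,800 threshold, so the full $5,340 applies.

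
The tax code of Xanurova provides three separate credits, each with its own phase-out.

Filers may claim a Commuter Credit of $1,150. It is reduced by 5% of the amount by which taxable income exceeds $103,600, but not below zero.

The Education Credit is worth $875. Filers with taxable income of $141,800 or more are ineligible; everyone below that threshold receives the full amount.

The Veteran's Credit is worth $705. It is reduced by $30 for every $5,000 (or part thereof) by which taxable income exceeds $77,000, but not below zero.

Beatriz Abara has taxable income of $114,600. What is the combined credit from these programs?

$1,940

Commuter Credit: 5% of the $11,000 excess over $103,600 is $550; credit = $1,150 − $550 = $600.
Education Credit: $114,600 is below the $141,800 cutoff, so the full $875 applies.
Veteran's Credit: income exceeds $77,000 by $37,600, which is 8 full-or-partial $5,000 increments; reduction = 8 × $30 = $240, leaving $465.
Total: $600 + $875 + $465 = $1,940.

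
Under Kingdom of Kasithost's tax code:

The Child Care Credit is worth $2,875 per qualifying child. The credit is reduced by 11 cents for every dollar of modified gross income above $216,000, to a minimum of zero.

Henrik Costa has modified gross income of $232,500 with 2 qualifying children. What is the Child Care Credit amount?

$3,935

Child Care Credit: base = 2 × $2,875 = $5,750. 11% of the $16,500 excess over $216,000 is $1,815; credit = $5,750 − $1,815 = $3,935.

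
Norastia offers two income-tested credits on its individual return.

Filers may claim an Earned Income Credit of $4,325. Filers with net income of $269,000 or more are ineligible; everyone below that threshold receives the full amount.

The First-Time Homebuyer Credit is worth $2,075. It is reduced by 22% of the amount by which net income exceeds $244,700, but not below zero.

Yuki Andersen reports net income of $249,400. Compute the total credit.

$5,366

Earned Income Credit: $249,400 is below the $269,000 cutoff, so the full $4,325 applies.
First-Time Homebuyer Credit: 22% of the $4,700 excess over $244,700 is $1,034; credit = $2,075 − $1,034 = $1,041.
Total: $4,325 + $1,041 = $5,366.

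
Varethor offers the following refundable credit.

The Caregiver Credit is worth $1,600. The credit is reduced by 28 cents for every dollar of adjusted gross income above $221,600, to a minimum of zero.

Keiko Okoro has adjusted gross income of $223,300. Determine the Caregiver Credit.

Caregiver Credit: 28% of the $1,700 excess over $221,600 is $476; credit = $1,600 − $476 = $1,124.

$1,124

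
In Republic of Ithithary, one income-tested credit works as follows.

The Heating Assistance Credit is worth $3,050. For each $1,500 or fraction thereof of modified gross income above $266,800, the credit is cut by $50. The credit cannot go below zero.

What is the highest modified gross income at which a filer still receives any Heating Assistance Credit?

After 60 increments the reduction is 60 × $50 = $3,000, leaving $50; one more increment wipes it out. Increment 60 ends at excess 60 × $1,500 = $90,000, so the highest qualifying income is $266,800 + $90,000 = $356,800.

$356,800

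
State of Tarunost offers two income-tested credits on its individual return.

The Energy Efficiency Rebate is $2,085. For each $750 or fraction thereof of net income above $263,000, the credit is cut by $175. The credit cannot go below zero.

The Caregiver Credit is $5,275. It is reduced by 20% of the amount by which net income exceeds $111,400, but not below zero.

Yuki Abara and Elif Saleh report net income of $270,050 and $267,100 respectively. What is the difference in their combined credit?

$700

Yuki ($270,050): Energy Efficiency Rebate: income exceeds $263,000 by $7,050, which is 10 full-or-partial $750 increments; reduction = 10 × $175 = $1,750, leaving $335. Caregiver Credit: 20% of the $158,650 excess over $111,400 is $31,730 ≥ base, so the credit is $0. total $335 + $0 = $335
Elif ($267,100): Energy Efficiency Rebate: income exceeds $263,000 by $4,100, which is 6 full-or-partial $750 increments; reduction = 6 × $175 = $1,050, leaving $1,035. Caregiver Credit: 20% of the $155,700 excess over $111,400 is $31,140 ≥ base, so the credit is $0. total $1,035 + $0 = $1,035
Difference: |$335 − $1,035| = $700.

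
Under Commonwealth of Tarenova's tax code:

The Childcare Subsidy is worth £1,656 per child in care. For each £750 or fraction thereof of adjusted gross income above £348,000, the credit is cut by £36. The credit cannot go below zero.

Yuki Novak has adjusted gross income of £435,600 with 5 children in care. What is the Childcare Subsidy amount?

Childcare Subsidy: base = 5 × £1,656 = £8,280. income exceeds £348,000 by £87,600, which is 117 full-or-partial £750 increments; reduction = 117 × £36 = £4,212, leaving £4,068.

£4,068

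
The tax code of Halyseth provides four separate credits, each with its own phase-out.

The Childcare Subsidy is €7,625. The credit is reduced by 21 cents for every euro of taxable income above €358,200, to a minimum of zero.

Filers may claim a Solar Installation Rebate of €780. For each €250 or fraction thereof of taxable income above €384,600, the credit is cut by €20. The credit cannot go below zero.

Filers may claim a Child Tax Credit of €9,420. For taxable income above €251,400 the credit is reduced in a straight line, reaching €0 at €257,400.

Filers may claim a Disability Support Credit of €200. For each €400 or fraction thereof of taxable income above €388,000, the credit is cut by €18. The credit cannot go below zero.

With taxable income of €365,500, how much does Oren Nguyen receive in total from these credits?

€7,072

Childcare Subsidy: 21% of the €7,300 excess over €358,200 is €1,533; credit = €7,625 − €1,533 = €6,092.
Solar Installation Rebate: €365,500 is at or below the €384,600 threshold, so the full €780 applies.
Child Tax Credit: €365,500 is at or above €257,400, so the credit is €0.
Disability Support Credit: €365,500 is at or below the €388,000 threshold, so the full €200 applies.
Total: €6,092 + €780 + €0 + €200 = €7,072.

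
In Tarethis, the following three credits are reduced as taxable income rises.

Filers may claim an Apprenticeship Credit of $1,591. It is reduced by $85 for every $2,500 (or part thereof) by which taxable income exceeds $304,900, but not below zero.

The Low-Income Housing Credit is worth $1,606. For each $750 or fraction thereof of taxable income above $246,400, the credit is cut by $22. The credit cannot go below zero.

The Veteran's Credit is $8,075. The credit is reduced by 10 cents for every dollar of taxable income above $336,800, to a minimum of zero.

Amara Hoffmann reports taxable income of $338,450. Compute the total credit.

Apprenticeship Credit: income exceeds $304,900 by $33,550, which is 14 full-or-partial $2,500 increments; reduction = 14 × $85 = $1,190, leaving $401.
Low-Income Housing Credit: income exceeds $246,400 by $92,050 → 123 increments × $22 = $2,706 ≥ base, so the credit is $0.
Veteran's Credit: 10% of the $1,650 excess over $336,800 is $165; credit = $8,075 − $165 = $7,910.
Total: $401 + $0 + $7,910 = $8,311.

$8,311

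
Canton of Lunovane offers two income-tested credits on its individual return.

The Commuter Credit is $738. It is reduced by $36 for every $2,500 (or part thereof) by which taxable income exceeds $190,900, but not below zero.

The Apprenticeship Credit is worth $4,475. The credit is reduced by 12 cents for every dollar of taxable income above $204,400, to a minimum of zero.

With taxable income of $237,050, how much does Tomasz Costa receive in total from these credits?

Commuter Credit: income exceeds $190,900 by $46,150, which is 19 full-or-partial $2,500 increments; reduction = 19 × $36 = $684, leaving $54.
Apprenticeship Credit: 12% of the $32,650 excess over $204,400 is $3,918; credit = $4,475 − $3,918 = $557.
Total: $54 + $557 = $611.

$611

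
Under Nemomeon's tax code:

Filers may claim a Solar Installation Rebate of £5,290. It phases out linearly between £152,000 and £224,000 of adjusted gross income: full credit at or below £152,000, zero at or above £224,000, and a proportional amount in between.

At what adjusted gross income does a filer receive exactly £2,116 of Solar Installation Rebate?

£2,116 is 2,116/5,290 of the full £5,290, so 3,174/5,290 of the £72,000 range has been used: income = £152,000 + £72,000 × 3,174/5,290 = £195,200.

£195,200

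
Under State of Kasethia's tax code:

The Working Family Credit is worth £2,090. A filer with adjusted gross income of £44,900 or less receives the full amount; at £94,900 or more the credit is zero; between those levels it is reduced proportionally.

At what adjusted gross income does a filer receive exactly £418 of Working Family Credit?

£418 is 418/2,090 of the full £2,090, so 1,672/2,090 of the £50,000 range has been used: income = £44,900 + £50,000 × 1,672/2,090 = £84,900.

£84,900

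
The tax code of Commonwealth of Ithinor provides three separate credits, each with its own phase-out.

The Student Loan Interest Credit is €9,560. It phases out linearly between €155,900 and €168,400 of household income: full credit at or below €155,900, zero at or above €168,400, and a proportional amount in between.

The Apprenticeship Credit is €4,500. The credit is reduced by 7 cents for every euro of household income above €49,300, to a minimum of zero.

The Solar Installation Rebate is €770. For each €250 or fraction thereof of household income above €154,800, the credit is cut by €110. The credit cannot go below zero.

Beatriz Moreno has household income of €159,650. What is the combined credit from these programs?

€6,692

Student Loan Interest Credit: €159,650 is €3,750 into a €12,500 phase-out range, leaving 8,750/12,500 of the credit: €9,560 × 8,750/12,500 = €6,692.
Apprenticeship Credit: 7% of the €110,350 excess over €49,300 is €7,724.50 ≥ base, so the credit is €0.
Solar Installation Rebate: income exceeds €154,800 by €4,850 → 20 increments × €110 = €2,200 ≥ base, so the credit is €0.
Total: €6,692 + €0 + €0 = €6,692.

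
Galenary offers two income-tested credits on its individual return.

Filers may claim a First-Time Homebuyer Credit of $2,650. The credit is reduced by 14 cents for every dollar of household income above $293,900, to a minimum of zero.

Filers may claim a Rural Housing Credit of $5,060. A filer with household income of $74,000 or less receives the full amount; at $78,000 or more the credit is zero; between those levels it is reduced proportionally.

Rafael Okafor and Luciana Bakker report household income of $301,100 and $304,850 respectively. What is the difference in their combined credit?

Rafael ($301,100): First-Time Homebuyer Credit: 14% of the $7,200 excess over $293,900 is $1,008; credit = $2,650 − $1,008 = $1,642. Rural Housing Credit: $301,100 is at or above $78,000, so the credit is $0. total $1,642 + $0 = $1,642
Luciana ($304,850): First-Time Homebuyer Credit: 14% of the $10,950 excess over $293,900 is $1,533; credit = $2,650 − $1,533 = $1,117. Rural Housing Credit: $304,850 is at or above $78,000, so the credit is $0. total $1,117 + $0 = $1,117
Difference: |$1,642 − $1,117| = $525.

$525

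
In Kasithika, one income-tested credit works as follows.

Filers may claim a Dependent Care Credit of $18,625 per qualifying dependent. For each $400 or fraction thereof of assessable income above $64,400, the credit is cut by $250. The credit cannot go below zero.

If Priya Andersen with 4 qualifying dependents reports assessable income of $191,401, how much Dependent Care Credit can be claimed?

Dependent Care Credit: base = 4 × $18,625 = $74,500. income exceeds $64,400 by $127,001 → 318 increments × $250 = $79,500 ≥ base, so the credit is $0.

$0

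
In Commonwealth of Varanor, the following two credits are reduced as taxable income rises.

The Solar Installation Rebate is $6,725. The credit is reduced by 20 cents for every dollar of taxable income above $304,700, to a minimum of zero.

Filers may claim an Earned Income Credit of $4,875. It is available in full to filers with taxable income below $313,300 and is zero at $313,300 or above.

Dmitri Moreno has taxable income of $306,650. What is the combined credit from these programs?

Solar Installation Rebate: 20% of the $1,950 excess over $304,700 is $390; credit = $6,725 − $390 = $6,335.
Earned Income Credit: $306,650 is below the $313,300 cutoff, so the full $4,875 applies.
Total: $6,335 + $4,875 = $11,210.

$11,210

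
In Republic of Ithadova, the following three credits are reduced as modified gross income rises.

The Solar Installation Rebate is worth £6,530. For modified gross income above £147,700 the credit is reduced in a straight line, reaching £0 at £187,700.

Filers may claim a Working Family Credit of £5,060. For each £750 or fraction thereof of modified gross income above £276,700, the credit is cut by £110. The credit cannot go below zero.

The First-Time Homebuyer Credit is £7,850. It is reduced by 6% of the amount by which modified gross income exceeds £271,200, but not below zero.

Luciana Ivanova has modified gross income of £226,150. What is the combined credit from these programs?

Solar Installation Rebate: £226,150 is at or above £187,700, so the credit is £0.
Working Family Credit: £226,150 is at or below the £276,700 threshold, so the full £5,060 applies.
First-Time Homebuyer Credit: £226,150 is at or below the £271,200 threshold, so the full £7,850 applies.
Total: £0 + £5,060 + £7,850 = £12,910.

£12,910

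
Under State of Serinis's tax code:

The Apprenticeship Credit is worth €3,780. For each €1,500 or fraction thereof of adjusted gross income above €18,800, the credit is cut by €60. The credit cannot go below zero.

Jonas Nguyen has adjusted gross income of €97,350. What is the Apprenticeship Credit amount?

Apprenticeship Credit: income exceeds €18,800 by €78,550, which is 53 full-or-partial €1,500 increments; reduction = 53 × €60 = €3,180, leaving €600.

€600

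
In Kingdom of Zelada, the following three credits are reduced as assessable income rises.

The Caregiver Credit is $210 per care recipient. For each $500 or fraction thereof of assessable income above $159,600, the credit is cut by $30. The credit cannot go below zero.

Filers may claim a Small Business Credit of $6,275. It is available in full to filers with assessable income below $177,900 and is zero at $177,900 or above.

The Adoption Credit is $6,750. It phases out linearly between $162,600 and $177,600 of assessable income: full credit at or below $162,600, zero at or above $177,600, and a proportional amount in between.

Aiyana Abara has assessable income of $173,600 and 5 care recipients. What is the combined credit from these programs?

Caregiver Credit: base = 5 × $210 = $1,050. income exceeds $159,600 by $14,000, which is 28 full-or-partial $500 increments; reduction = 28 × $30 = $840, leaving $210.
Small Business Credit: $173,600 is below the $177,900 cutoff, so the full $6,275 applies.
Adoption Credit: $173,600 is $11,000 into a $15,000 phase-out range, leaving 4,000/15,000 of the credit: $6,750 × 4,000/15,000 = $1,800.
Total: $210 + $6,275 + $1,800 = $8,285.

$8,285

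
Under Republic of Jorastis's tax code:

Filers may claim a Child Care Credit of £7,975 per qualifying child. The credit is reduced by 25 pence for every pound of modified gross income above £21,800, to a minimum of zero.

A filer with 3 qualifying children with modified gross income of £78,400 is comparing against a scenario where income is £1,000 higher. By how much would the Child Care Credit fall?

At £78,400 — base = 3 × £7,975 = £23,925. 25% of the £56,600 excess over £21,800 is £14,150; credit = £23,925 − £14,150 = £9,775.
At £79,400 — base = 3 × £7,975 = £23,925. 25% of the £57,600 excess over £21,800 is £14,400; credit = £23,925 − £14,400 = £9,525.
Lost: £9,775 − £9,525 = £250.

£250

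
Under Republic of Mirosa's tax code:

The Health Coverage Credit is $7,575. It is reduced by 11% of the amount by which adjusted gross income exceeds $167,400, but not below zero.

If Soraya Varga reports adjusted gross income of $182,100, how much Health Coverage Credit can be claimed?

Health Coverage Credit: 11% of the $14,700 excess over $167,400 is $1,617; credit = $7,575 − $1,617 = $5,958.

$5,958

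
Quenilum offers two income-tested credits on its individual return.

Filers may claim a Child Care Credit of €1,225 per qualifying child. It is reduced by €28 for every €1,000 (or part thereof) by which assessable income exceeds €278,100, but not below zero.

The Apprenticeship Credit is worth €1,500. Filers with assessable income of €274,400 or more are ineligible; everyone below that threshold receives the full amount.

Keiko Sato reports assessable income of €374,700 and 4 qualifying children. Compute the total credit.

Child Care Credit: base = 4 × €1,225 = €4,900. income exceeds €278,100 by €96,600, which is 97 full-or-partial €1,000 increments; reduction = 97 × €28 = €2,716, leaving €2,184.
Apprenticeship Credit: €374,700 meets or exceeds the €274,400 cutoff, so the credit is €0.
Total: €2,184 + €0 = €2,184.

€2,184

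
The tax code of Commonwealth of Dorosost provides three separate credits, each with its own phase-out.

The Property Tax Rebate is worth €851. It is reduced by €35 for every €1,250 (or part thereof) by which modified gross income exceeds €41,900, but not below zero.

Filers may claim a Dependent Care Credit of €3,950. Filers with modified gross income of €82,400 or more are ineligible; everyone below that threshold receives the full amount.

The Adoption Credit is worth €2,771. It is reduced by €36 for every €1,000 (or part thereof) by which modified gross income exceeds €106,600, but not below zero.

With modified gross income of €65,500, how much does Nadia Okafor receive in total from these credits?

€6,907

Property Tax Rebate: income exceeds €41,900 by €23,600, which is 19 full-or-partial €1,250 increments; reduction = 19 × €35 = €665, leaving €186.
Dependent Care Credit: €65,500 is below the €82,400 cutoff, so the full €3,950 applies.
Adoption Credit: €65,500 is at or below the €106,600 threshold, so the full €2,771 applies.
Total: €186 + €3,950 + €2,771 = €6,907.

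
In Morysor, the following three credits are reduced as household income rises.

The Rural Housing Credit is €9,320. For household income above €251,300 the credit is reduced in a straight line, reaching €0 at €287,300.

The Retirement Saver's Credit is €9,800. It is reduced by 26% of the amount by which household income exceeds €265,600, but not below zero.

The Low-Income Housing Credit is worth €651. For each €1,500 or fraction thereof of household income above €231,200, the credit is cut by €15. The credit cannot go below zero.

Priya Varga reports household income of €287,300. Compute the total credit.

Rural Housing Credit: €287,300 is at or above €287,300, so the credit is €0.
Retirement Saver's Credit: 26% of the €21,700 excess over €265,600 is €5,642; credit = €9,800 − €5,642 = €4,158.
Low-Income Housing Credit: income exceeds €231,200 by €56,100, which is 38 full-or-partial €1,500 increments; reduction = 38 × €15 = €570, leaving €81.
Total: €0 + €4,158 + €81 = €4,239.

€4,239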